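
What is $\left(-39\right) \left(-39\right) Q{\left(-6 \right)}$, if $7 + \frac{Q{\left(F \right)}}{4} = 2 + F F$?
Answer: $188604$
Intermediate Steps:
$Q{\left(F \right)} = -20 + 4 F^{2}$ ($Q{\left(F \right)} = -28 + 4 \left(2 + F F\right) = -28 + 4 \left(2 + F^{2}\right) = -28 + \left(8 + 4 F^{2}\right) = -20 + 4 F^{2}$)
$\left(-39\right) \left(-39\right) Q{\left(-6 \right)} = \left(-39\right) \left(-39\right) \left(-20 + 4 \left(-6\right)^{2}\right) = 1521 \left(-20 + 4 \cdot 36\right) = 1521 \left(-20 + 144\right) = 1521 \cdot 124 = 188604$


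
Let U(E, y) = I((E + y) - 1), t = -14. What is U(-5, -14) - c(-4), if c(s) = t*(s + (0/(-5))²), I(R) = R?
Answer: -76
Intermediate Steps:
U(E, y) = -1 + E + y (U(E, y) = (E + y) - 1 = -1 + E + y)
c(s) = -14*s (c(s) = -14*(s + (0/(-5))²) = -14*(s + (0*(-⅕))²) = -14*(s + 0²) = -14*(s + 0) = -14*s)
U(-5, -14) - c(-4) = (-1 - 5 - 14) - (-14)*(-4) = -20 - 1*56 = -20 - 56 = -76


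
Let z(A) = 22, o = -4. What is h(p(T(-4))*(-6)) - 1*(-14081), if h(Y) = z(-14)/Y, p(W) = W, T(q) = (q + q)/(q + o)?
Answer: 42232/3 ≈ 14077.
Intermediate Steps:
T(q) = 2*q/(-4 + q) (T(q) = (q + q)/(q - 4) = (2*q)/(-4 + q) = 2*q/(-4 + q))
h(Y) = 22/Y
h(p(T(-4))*(-6)) - 1*(-14081) = 22/(((2*(-4)/(-4 - 4))*(-6))) - 1*(-14081) = 22/(((2*(-4)/(-8))*(-6))) + 14081 = 22/(((2*(-4)*(-⅛))*(-6))) + 14081 = 22/((1*(-6))) + 14081 = 22/(-6) + 14081 = 22*(-⅙) + 14081 = -11/3 + 14081 = 42232/3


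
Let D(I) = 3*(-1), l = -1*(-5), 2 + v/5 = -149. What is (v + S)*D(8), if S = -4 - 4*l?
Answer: 2337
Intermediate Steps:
v = -755 (v = -10 + 5*(-149) = -10 - 745 = -755)
l = 5
D(I) = -3
S = -24 (S = -4 - 4*5 = -4 - 20 = -24)
(v + S)*D(8) = (-755 - 24)*(-3) = -779*(-3) = 2337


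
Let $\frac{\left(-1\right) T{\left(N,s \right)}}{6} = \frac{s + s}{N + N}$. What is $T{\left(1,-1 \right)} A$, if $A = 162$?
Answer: $972$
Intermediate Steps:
$T{\left(N,s \right)} = - \frac{6 s}{N}$ ($T{\left(N,s \right)} = - 6 \frac{s + s}{N + N} = - 6 \frac{2 s}{2 N} = - 6 \cdot 2 s \frac{1}{2 N} = - 6 \frac{s}{N} = - \frac{6 s}{N}$)
$T{\left(1,-1 \right)} A = \left(-6\right) \left(-1\right) 1^{-1} \cdot 162 = \left(-6\right) \left(-1\right) 1 \cdot 162 = 6 \cdot 162 = 972$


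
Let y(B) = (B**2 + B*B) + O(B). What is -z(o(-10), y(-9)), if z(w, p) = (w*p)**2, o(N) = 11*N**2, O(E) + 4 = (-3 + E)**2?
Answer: -110356840000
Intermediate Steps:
O(E) = -4 + (-3 + E)**2
y(B) = -4 + (-3 + B)**2 + 2*B**2 (y(B) = (B**2 + B*B) + (-4 + (-3 + B)**2) = (B**2 + B**2) + (-4 + (-3 + B)**2) = 2*B**2 + (-4 + (-3 + B)**2) = -4 + (-3 + B)**2 + 2*B**2)
z(w, p) = p**2*w**2 (z(w, p) = (p*w)**2 = p**2*w**2)
-z(o(-10), y(-9)) = -(5 - 6*(-9) + 3*(-9)**2)**2*(11*(-10)**2)**2 = -(5 + 54 + 3*81)**2*(11*100)**2 = -(5 + 54 + 243)**2*1100**2 = -302**2*1210000 = -91204*1210000 = -1*110356840000 = -110356840000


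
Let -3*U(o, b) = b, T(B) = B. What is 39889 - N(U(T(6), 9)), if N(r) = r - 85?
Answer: 39977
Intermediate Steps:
U(o, b) = -b/3
N(r) = -85 + r
39889 - N(U(T(6), 9)) = 39889 - (-85 - 1/3*9) = 39889 - (-85 - 3) = 39889 - 1*(-88) = 39889 + 88 = 39977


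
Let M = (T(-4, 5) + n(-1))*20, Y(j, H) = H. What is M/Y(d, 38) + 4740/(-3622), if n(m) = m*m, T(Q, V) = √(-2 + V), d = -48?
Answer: -26920/34409 + 10*√3/19 ≈ 0.12925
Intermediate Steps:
n(m) = m²
M = 20 + 20*√3 (M = (√(-2 + 5) + (-1)²)*20 = (√3 + 1)*20 = (1 + √3)*20 = 20 + 20*√3 ≈ 54.641)
M/Y(d, 38) + 4740/(-3622) = (20 + 20*√3)/38 + 4740/(-3622) = (20 + 20*√3)*(1/38) + 4740*(-1/3622) = (10/19 + 10*√3/19) - 2370/1811 = -26920/34409 + 10*√3/19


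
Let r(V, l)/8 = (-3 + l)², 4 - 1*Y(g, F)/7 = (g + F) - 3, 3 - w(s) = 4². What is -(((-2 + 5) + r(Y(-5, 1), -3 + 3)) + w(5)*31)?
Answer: 328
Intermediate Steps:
w(s) = -13 (w(s) = 3 - 1*4² = 3 - 1*16 = 3 - 16 = -13)
Y(g, F) = 49 - 7*F - 7*g (Y(g, F) = 28 - 7*((g + F) - 3) = 28 - 7*((F + g) - 3) = 28 - 7*(-3 + F + g) = 28 + (21 - 7*F - 7*g) = 49 - 7*F - 7*g)
r(V, l) = 8*(-3 + l)²
-(((-2 + 5) + r(Y(-5, 1), -3 + 3)) + w(5)*31) = -(((-2 + 5) + 8*(-3 + (-3 + 3))²) - 13*31) = -((3 + 8*(-3 + 0)²) - 403) = -((3 + 8*(-3)²) - 403) = -((3 + 8*9) - 403) = -((3 + 72) - 403) = -(75 - 403) = -1*(-328) = 328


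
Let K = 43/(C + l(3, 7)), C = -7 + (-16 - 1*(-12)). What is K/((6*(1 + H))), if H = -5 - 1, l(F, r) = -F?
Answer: 43/420 ≈ 0.10238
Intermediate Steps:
C = -11 (C = -7 + (-16 + 12) = -7 - 4 = -11)
H = -6
K = -43/14 (K = 43/(-11 - 1*3) = 43/(-11 - 3) = 43/(-14) = 43*(-1/14) = -43/14 ≈ -3.0714)
K/((6*(1 + H))) = -43*1/(6*(1 - 6))/14 = -43/(14*(6*(-5))) = -43/14/(-30) = -43/14*(-1/30) = 43/420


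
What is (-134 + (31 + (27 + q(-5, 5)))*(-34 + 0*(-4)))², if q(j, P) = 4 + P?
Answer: 5817744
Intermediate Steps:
(-134 + (31 + (27 + q(-5, 5)))*(-34 + 0*(-4)))² = (-134 + (31 + (27 + (4 + 5)))*(-34 + 0*(-4)))² = (-134 + (31 + (27 + 9))*(-34 + 0))² = (-134 + (31 + 36)*(-34))² = (-134 + 67*(-34))² = (-134 - 2278)² = (-2412)² = 5817744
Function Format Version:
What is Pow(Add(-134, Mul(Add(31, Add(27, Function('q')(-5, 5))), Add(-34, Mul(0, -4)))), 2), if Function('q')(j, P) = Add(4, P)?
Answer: 5817744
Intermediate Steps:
Pow(Add(-134, Mul(Add(31, Add(27, Function('q')(-5, 5))), Add(-34, Mul(0, -4)))), 2) = Pow(Add(-134, Mul(Add(31, Add(27, Add(4, 5))), Add(-34, Mul(0, -4)))), 2) = Pow(Add(-134, Mul(Add(31, Add(27, 9)), Add(-34, 0))), 2) = Pow(Add(-134, Mul(Add(31, 36), -34)), 2) = Pow(Add(-134, Mul(67, -34)), 2) = Pow(Add(-134, -2278), 2) = Pow(-2412, 2) = 5817744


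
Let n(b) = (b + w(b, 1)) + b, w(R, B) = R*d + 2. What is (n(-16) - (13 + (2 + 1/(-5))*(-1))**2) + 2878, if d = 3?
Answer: 66864/25 ≈ 2674.6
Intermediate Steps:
w(R, B) = 2 + 3*R (w(R, B) = R*3 + 2 = 3*R + 2 = 2 + 3*R)
n(b) = 2 + 5*b (n(b) = (b + (2 + 3*b)) + b = (2 + 4*b) + b = 2 + 5*b)
(n(-16) - (13 + (2 + 1/(-5))*(-1))**2) + 2878 = ((2 + 5*(-16)) - (13 + (2 + 1/(-5))*(-1))**2) + 2878 = ((2 - 80) - (13 + (2 - 1/5)*(-1))**2) + 2878 = (-78 - (13 + (9/5)*(-1))**2) + 2878 = (-78 - (13 - 9/5)**2) + 2878 = (-78 - (56/5)**2) + 2878 = (-78 - 1*3136/25) + 2878 = (-78 - 3136/25) + 2878 = -5086/25 + 2878 = 66864/25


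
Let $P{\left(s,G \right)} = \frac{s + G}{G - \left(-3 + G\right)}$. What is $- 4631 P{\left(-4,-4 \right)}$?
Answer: $\frac{37048}{3} \approx 12349.0$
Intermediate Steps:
$P{\left(s,G \right)} = \frac{G}{3} + \frac{s}{3}$ ($P{\left(s,G \right)} = \frac{G + s}{3} = \left(G + s\right) \frac{1}{3} = \frac{G}{3} + \frac{s}{3}$)
$- 4631 P{\left(-4,-4 \right)} = - 4631 \left(\frac{1}{3} \left(-4\right) + \frac{1}{3} \left(-4\right)\right) = - 4631 \left(- \frac{4}{3} - \frac{4}{3}\right) = \left(-4631\right) \left(- \frac{8}{3}\right) = \frac{37048}{3}$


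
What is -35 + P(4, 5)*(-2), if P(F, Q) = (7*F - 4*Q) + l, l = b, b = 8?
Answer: -67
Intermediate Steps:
l = 8
P(F, Q) = 8 - 4*Q + 7*F (P(F, Q) = (7*F - 4*Q) + 8 = (-4*Q + 7*F) + 8 = 8 - 4*Q + 7*F)
-35 + P(4, 5)*(-2) = -35 + (8 - 4*5 + 7*4)*(-2) = -35 + (8 - 20 + 28)*(-2) = -35 + 16*(-2) = -35 - 32 = -67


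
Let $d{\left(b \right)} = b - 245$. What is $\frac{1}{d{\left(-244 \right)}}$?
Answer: $- \frac{1}{489} \approx -0.002045$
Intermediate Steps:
$d{\left(b \right)} = -245 + b$ ($d{\left(b \right)} = b - 245 = -245 + b$)
$\frac{1}{d{\left(-244 \right)}} = \frac{1}{-245 - 244} = \frac{1}{-489} = - \frac{1}{489}$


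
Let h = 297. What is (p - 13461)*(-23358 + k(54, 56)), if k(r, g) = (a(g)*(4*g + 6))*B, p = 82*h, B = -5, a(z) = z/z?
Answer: -266965644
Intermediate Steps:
a(z) = 1
p = 24354 (p = 82*297 = 24354)
k(r, g) = -30 - 20*g (k(r, g) = (1*(4*g + 6))*(-5) = (1*(6 + 4*g))*(-5) = (6 + 4*g)*(-5) = -30 - 20*g)
(p - 13461)*(-23358 + k(54, 56)) = (24354 - 13461)*(-23358 + (-30 - 20*56)) = 10893*(-23358 + (-30 - 1120)) = 10893*(-23358 - 1150) = 10893*(-24508) = -266965644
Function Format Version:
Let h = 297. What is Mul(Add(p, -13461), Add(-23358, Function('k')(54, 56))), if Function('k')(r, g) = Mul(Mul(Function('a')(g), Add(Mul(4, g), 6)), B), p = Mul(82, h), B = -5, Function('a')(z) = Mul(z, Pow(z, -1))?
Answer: -266965644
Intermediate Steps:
Function('a')(z) = 1
p = 24354 (p = Mul(82, 297) = 24354)
Function('k')(r, g) = Add(-30, Mul(-20, g)) (Function('k')(r, g) = Mul(Mul(1, Add(Mul(4, g), 6)), -5) = Mul(Mul(1, Add(6, Mul(4, g))), -5) = Mul(Add(6, Mul(4, g)), -5) = Add(-30, Mul(-20, g)))
Mul(Add(p, -13461), Add(-23358, Function('k')(54, 56))) = Mul(Add(24354, -13461), Add(-23358, Add(-30, Mul(-20, 56)))) = Mul(10893, Add(-23358, Add(-30, -1120))) = Mul(10893, Add(-23358, -1150)) = Mul(10893, -24508) = -266965644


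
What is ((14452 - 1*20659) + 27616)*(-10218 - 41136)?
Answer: -1099437786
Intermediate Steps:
((14452 - 1*20659) + 27616)*(-10218 - 41136) = ((14452 - 20659) + 27616)*(-51354) = (-6207 + 27616)*(-51354) = 21409*(-51354) = -1099437786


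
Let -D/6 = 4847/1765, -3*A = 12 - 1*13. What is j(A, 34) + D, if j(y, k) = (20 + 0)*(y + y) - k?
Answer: -196676/5295 ≈ -37.144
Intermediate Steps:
A = ⅓ (A = -(12 - 1*13)/3 = -(12 - 13)/3 = -⅓*(-1) = ⅓ ≈ 0.33333)
j(y, k) = -k + 40*y (j(y, k) = 20*(2*y) - k = 40*y - k = -k + 40*y)
D = -29082/1765 ≈ -16.477
j(A, 34) + D = (-1*34 + 40*(⅓)) - 29082/1765 = (-34 + 40/3) - 29082/1765 = -62/3 - 29082/1765 = -196676/5295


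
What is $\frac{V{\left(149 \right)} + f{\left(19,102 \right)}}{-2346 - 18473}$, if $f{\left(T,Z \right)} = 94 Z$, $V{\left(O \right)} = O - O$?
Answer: $- \frac{9588}{20819} \approx -0.46054$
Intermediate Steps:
$V{\left(O \right)} = 0$
$\frac{V{\left(149 \right)} + f{\left(19,102 \right)}}{-2346 - 18473} = \frac{0 + 94 \cdot 102}{-2346 - 18473} = \frac{0 + 9588}{-20819} = 9588 \left(- \frac{1}{20819}\right) = - \frac{9588}{20819}$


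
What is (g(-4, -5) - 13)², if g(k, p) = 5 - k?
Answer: 16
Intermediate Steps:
(g(-4, -5) - 13)² = ((5 - 1*(-4)) - 13)² = ((5 + 4) - 13)² = (9 - 13)² = (-4)² = 16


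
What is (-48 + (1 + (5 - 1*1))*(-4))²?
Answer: 4624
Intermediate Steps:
(-48 + (1 + (5 - 1*1))*(-4))² = (-48 + (1 + (5 - 1))*(-4))² = (-48 + (1 + 4)*(-4))² = (-48 + 5*(-4))² = (-48 - 20)² = (-68)² = 4624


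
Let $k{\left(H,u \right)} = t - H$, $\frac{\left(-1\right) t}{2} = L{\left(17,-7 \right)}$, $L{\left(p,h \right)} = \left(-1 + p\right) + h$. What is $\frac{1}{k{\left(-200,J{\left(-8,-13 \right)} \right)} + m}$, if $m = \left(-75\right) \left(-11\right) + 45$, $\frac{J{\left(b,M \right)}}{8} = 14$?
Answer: $\frac{1}{1052} \approx 0.00095057$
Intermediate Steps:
$J{\left(b,M \right)} = 112$ ($J{\left(b,M \right)} = 8 \cdot 14 = 112$)
$L{\left(p,h \right)} = -1 + h + p$
$m = 870$ ($m = 825 + 45 = 870$)
$t = -18$ ($t = - 2 \left(-1 - 7 + 17\right) = \left(-2\right) 9 = -18$)
$k{\left(H,u \right)} = -18 - H$
$\frac{1}{k{\left(-200,J{\left(-8,-13 \right)} \right)} + m} = \frac{1}{\left(-18 - -200\right) + 870} = \frac{1}{\left(-18 + 200\right) + 870} = \frac{1}{182 + 870} = \frac{1}{1052}$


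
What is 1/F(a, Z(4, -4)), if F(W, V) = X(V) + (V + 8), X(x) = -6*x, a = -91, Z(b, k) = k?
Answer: 1/28 ≈ 0.035714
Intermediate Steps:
F(W, V) = 8 - 5*V (F(W, V) = -6*V + (V + 8) = -6*V + (8 + V) = 8 - 5*V)
1/F(a, Z(4, -4)) = 1/(8 - 5*(-4)) = 1/(8 + 20) = 1/28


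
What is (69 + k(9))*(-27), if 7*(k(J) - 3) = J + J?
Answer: -14094/7 ≈ -2013.4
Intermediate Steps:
k(J) = 3 + 2*J/7 (k(J) = 3 + (J + J)/7 = 3 + (2*J)/7 = 3 + 2*J/7)
(69 + k(9))*(-27) = (69 + (3 + (2/7)*9))*(-27) = (69 + (3 + 18/7))*(-27) = (69 + 39/7)*(-27) = (522/7)*(-27) = -14094/7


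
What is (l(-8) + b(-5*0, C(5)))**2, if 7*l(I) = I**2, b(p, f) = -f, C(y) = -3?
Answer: 7225/49 ≈ 147.45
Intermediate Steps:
l(I) = I**2/7
(l(-8) + b(-5*0, C(5)))**2 = ((1/7)*(-8)**2 - 1*(-3))**2 = ((1/7)*64 + 3)**2 = (64/7 + 3)**2 = (85/7)**2 = 7225/49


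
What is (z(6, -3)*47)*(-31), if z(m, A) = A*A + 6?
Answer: -21855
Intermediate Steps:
z(m, A) = 6 + A² (z(m, A) = A² + 6 = 6 + A²)
(z(6, -3)*47)*(-31) = ((6 + (-3)²)*47)*(-31) = ((6 + 9)*47)*(-31) = (15*47)*(-31) = 705*(-31) = -21855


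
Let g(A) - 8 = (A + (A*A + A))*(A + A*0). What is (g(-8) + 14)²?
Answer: 131044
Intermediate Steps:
g(A) = 8 + A*(A² + 2*A) (g(A) = 8 + (A + (A*A + A))*(A + A*0) = 8 + (A + (A² + A))*(A + 0) = 8 + (A + (A + A²))*A = 8 + (A² + 2*A)*A = 8 + A*(A² + 2*A))
(g(-8) + 14)² = ((8 + (-8)³ + 2*(-8)²) + 14)² = ((8 - 512 + 2*64) + 14)² = ((8 - 512 + 128) + 14)² = (-376 + 14)² = (-362)² = 131044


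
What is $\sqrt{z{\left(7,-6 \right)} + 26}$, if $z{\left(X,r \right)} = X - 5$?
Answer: $2 \sqrt{7} \approx 5.2915$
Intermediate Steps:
$z{\left(X,r \right)} = -5 + X$
$\sqrt{z{\left(7,-6 \right)} + 26} = \sqrt{\left(-5 + 7\right) + 26} = \sqrt{2 + 26} = \sqrt{28} = 2 \sqrt{7}$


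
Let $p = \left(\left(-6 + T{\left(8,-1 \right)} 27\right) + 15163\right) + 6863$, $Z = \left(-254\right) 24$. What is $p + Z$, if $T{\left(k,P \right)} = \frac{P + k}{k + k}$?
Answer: $\frac{254973}{16} \approx 15936.0$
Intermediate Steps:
$Z = -6096$
$T{\left(k,P \right)} = \frac{P + k}{2 k}$
$p = \frac{352509}{16}$ ($p = \left(\left(-6 + \frac{-1 + 8}{2 \cdot 8} \cdot 27\right) + 15163\right) + 6863 = \left(\left(-6 + \frac{1}{2} \cdot \frac{1}{8} \cdot 7 \cdot 27\right) + 15163\right) + 6863 = \left(\left(-6 + \frac{7}{16} \cdot 27\right) + 15163\right) + 6863 = \left(\left(-6 + \frac{189}{16}\right) + 15163\right) + 6863 = \left(\frac{93}{16} + 15163\right) + 6863 = \frac{242701}{16} + 6863 = \frac{352509}{16} \approx 22032.0$)
$p + Z = \frac{352509}{16} - 6096 = \frac{254973}{16}$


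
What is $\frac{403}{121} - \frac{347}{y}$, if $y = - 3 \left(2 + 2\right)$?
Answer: $\frac{46823}{1452} \approx 32.247$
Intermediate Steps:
$y = -12$ ($y = \left(-3\right) 4 = -12$)
$\frac{403}{121} - \frac{347}{y} = \frac{403}{121} - \frac{347}{-12} = 403 \cdot \frac{1}{121} - - \frac{347}{12} = \frac{403}{121} + \frac{347}{12} = \frac{46823}{1452}$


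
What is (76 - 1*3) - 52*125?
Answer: -6427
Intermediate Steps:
(76 - 1*3) - 52*125 = (76 - 3) - 6500 = 73 - 6500 = -6427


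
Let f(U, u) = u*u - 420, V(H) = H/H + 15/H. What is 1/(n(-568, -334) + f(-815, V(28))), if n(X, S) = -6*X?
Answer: 784/2344441 ≈ 0.00033441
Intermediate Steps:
V(H) = 1 + 15/H
f(U, u) = -420 + u² (f(U, u) = u² - 420 = -420 + u²)
1/(n(-568, -334) + f(-815, V(28))) = 1/(-6*(-568) + (-420 + ((15 + 28)/28)²)) = 1/(3408 + (-420 + ((1/28)*43)²)) = 1/(3408 + (-420 + (43/28)²)) = 1/(3408 + (-420 + 1849/784)) = 1/(3408 - 327431/784) = 1/(2344441/784) = 784/2344441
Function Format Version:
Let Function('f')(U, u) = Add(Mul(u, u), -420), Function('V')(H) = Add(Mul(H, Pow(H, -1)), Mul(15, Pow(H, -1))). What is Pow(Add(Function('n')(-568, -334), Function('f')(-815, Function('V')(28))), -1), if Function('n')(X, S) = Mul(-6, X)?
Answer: Rational(784, 2344441) ≈ 0.00033441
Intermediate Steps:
Function('V')(H) = Add(1, Mul(15, Pow(H, -1)))
Function('f')(U, u) = Add(-420, Pow(u, 2)) (Function('f')(U, u) = Add(Pow(u, 2), -420) = Add(-420, Pow(u, 2)))
Pow(Add(Function('n')(-568, -334), Function('f')(-815, Function('V')(28))), -1) = Pow(Add(Mul(-6, -568), Add(-420, Pow(Mul(Pow(28, -1), Add(15, 28)), 2))), -1) = Pow(Add(3408, Add(-420, Pow(Mul(Rational(1, 28), 43), 2))), -1) = Pow(Add(3408, Add(-420, Pow(Rational(43, 28), 2))), -1) = Pow(Add(3408, Add(-420, Rational(1849, 784))), -1) = Pow(Add(3408, Rational(-327431, 784)), -1) = Pow(Rational(2344441, 784), -1) = Rational(784, 2344441)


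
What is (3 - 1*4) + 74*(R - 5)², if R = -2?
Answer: 3625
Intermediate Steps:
(3 - 1*4) + 74*(R - 5)² = (3 - 1*4) + 74*(-2 - 5)² = (3 - 4) + 74*(-7)² = -1 + 74*49 = -1 + 3626 = 3625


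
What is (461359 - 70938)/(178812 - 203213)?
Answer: -390421/24401 ≈ -16.000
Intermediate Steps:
(461359 - 70938)/(178812 - 203213) = 390421/(-24401) = 390421*(-1/24401) = -390421/24401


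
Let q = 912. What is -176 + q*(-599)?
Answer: -546464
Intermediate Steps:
-176 + q*(-599) = -176 + 912*(-599) = -176 - 546288 = -546464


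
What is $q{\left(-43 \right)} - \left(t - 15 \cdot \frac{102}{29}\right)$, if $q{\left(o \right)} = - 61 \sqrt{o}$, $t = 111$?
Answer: $- \frac{1689}{29} - 61 i \sqrt{43} \approx -58.241 - 400.0 i$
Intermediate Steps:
$q{\left(-43 \right)} - \left(t - 15 \cdot \frac{102}{29}\right) = - 61 \sqrt{-43} - \left(111 - 15 \cdot \frac{102}{29}\right) = - 61 i \sqrt{43} - \left(111 - 15 \cdot 102 \cdot \frac{1}{29}\right) = - 61 i \sqrt{43} - \left(111 - \frac{1530}{29}\right) = - 61 i \sqrt{43} - \frac{1689}{29} = - \frac{1689}{29} - 61 i \sqrt{43}$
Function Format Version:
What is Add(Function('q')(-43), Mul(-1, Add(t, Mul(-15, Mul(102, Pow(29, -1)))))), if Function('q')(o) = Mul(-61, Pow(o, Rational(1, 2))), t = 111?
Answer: Add(Rational(-1689, 29), Mul(-61, I, Pow(43, Rational(1, 2)))) ≈ Add(-58.241, Mul(-400.00, I))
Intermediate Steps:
Add(Function('q')(-43), Mul(-1, Add(t, Mul(-15, Mul(102, Pow(29, -1)))))) = Add(Mul(-61, Pow(-43, Rational(1, 2))), Mul(-1, Add(111, Mul(-15, Mul(102, Pow(29, -1)))))) = Add(Mul(-61, Mul(I, Pow(43, Rational(1, 2)))), Mul(-1, Add(111, Mul(-15, Mul(102, Rational(1, 29)))))) = Add(Mul(-61, I, Pow(43, Rational(1, 2))), Mul(-1, Add(111, Mul(-15, Rational(102, 29))))) = Add(Mul(-61, I, Pow(43, Rational(1, 2))), Mul(-1, Add(111, Rational(-1530, 29)))) = Add(Mul(-61, I, Pow(43, Rational(1, 2))), Mul(-1, Rational(1689, 29))) = Add(Mul(-61, I, Pow(43, Rational(1, 2))), Rational(-1689, 29)) = Add(Rational(-1689, 29), Mul(-61, I, Pow(43, Rational(1, 2))))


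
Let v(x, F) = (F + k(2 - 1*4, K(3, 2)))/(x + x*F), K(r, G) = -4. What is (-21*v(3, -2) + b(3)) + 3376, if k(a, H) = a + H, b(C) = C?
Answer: 3323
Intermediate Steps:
k(a, H) = H + a
v(x, F) = (-6 + F)/(x + F*x) (v(x, F) = (F + (-4 + (2 - 1*4)))/(x + x*F) = (F + (-4 + (2 - 4)))/(x + F*x) = (F + (-4 - 2))/(x + F*x) = (F - 6)/(x + F*x) = (-6 + F)/(x + F*x))
(-21*v(3, -2) + b(3)) + 3376 = (-21*(-6 - 2)/(3*(1 - 2)) + 3) + 3376 = (-7*(-8)/(-1) + 3) + 3376 = (-7*(-1)*(-8) + 3) + 3376 = (-21*8/3 + 3) + 3376 = (-56 + 3) + 3376 = -53 + 3376 = 3323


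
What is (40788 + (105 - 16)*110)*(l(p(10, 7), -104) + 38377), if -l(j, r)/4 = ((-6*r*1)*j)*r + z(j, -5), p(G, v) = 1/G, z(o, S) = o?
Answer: 3253935630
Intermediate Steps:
l(j, r) = -4*j + 24*j*r² (l(j, r) = -4*(((-6*r*1)*j)*r + j) = -4*(((-6*r)*j)*r + j) = -4*((-6*j*r)*r + j) = -4*(-6*j*r² + j) = -4*(j - 6*j*r²) = -4*j + 24*j*r²)
(40788 + (105 - 16)*110)*(l(p(10, 7), -104) + 38377) = (40788 + (105 - 16)*110)*(4*(-1 + 6*(-104)²)/10 + 38377) = (40788 + 89*110)*(4*(⅒)*(-1 + 6*10816) + 38377) = (40788 + 9790)*(4*(⅒)*(-1 + 64896) + 38377) = 50578*(4*(⅒)*64895 + 38377) = 50578*(25958 + 38377) = 50578*64335 = 3253935630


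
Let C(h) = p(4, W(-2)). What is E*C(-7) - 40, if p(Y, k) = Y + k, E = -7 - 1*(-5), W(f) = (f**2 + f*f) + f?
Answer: -60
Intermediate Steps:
W(f) = f + 2*f**2 (W(f) = (f**2 + f**2) + f = 2*f**2 + f = f + 2*f**2)
E = -2 (E = -7 + 5 = -2)
C(h) = 10 (C(h) = 4 - 2*(1 + 2*(-2)) = 4 - 2*(1 - 4) = 4 - 2*(-3) = 4 + 6 = 10)
E*C(-7) - 40 = -2*10 - 40 = -20 - 40 = -60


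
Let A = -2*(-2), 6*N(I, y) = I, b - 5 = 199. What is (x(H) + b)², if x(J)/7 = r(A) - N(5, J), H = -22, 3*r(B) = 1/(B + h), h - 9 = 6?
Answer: 56776225/1444 ≈ 39319.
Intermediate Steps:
b = 204 (b = 5 + 199 = 204)
h = 15 (h = 9 + 6 = 15)
N(I, y) = I/6
A = 4
r(B) = 1/(3*(15 + B)) (r(B) = 1/(3*(B + 15)) = 1/(3*(15 + B)))
x(J) = -217/38 (x(J) = 7*(1/(3*(15 + 4)) - 5/6) = 7*((⅓)/19 - 1*⅚) = 7*((⅓)*(1/19) - ⅚) = 7*(1/57 - ⅚) = 7*(-31/38) = -217/38)
(x(H) + b)² = (-217/38 + 204)² = (7535/38)² = 56776225/1444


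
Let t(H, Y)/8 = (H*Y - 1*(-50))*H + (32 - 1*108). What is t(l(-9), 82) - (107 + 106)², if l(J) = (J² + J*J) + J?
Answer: 15371527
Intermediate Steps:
l(J) = J + 2*J² (l(J) = (J² + J²) + J = 2*J² + J = J + 2*J²)
t(H, Y) = -608 + 8*H*(50 + H*Y) (t(H, Y) = 8*((H*Y - 1*(-50))*H + (32 - 1*108)) = 8*((H*Y + 50)*H + (32 - 108)) = 8*((50 + H*Y)*H - 76) = 8*(H*(50 + H*Y) - 76) = 8*(-76 + H*(50 + H*Y)) = -608 + 8*H*(50 + H*Y))
t(l(-9), 82) - (107 + 106)² = (-608 + 400*(-9*(1 + 2*(-9))) + 8*82*(-9*(1 + 2*(-9)))²) - (107 + 106)² = (-608 + 400*(-9*(1 - 18)) + 8*82*(-9*(1 - 18))²) - 1*213² = (-608 + 400*(-9*(-17)) + 8*82*(-9*(-17))²) - 1*45369 = (-608 + 400*153 + 8*82*153²) - 45369 = (-608 + 61200 + 8*82*23409) - 45369 = (-608 + 61200 + 15356304) - 45369 = 15416896 - 45369 = 15371527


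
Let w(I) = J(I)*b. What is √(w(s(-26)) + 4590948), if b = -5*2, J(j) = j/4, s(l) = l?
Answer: √4591013 ≈ 2142.7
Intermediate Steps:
J(j) = j/4 (J(j) = j*(¼) = j/4)
b = -10
w(I) = -5*I/2 (w(I) = (I/4)*(-10) = -5*I/2)
√(w(s(-26)) + 4590948) = √(-5/2*(-26) + 4590948) = √(65 + 4590948) = √4591013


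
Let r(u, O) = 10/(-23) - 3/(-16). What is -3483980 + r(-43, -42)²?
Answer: -471814499239/135424 ≈ -3.4840e+6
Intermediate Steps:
r(u, O) = -91/368 (r(u, O) = 10*(-1/23) - 3*(-1/16) = -10/23 + 3/16 = -91/368)
-3483980 + r(-43, -42)² = -3483980 + (-91/368)² = -3483980 + 8281/135424 = -471814499239/135424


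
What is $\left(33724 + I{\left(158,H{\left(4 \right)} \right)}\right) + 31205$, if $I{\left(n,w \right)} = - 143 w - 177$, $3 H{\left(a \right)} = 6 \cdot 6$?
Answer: $63036$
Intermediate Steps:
$H{\left(a \right)} = 12$ ($H{\left(a \right)} = \frac{6 \cdot 6}{3} = \frac{1}{3} \cdot 36 = 12$)
$I{\left(n,w \right)} = -177 - 143 w$
$\left(33724 + I{\left(158,H{\left(4 \right)} \right)}\right) + 31205 = \left(33724 - 1893\right) + 31205 = 31831 + 31205 = 63036$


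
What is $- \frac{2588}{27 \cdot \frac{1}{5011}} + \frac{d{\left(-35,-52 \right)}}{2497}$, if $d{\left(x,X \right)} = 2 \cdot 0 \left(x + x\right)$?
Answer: $- \frac{12968468}{27} \approx -4.8031 \cdot 10^{5}$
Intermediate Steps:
$d{\left(x,X \right)} = 0$ ($d{\left(x,X \right)} = 2 \cdot 0 \cdot 2 x = 2 \cdot 0 = 0$)
$- \frac{2588}{27 \cdot \frac{1}{5011}} + \frac{d{\left(-35,-52 \right)}}{2497} = - \frac{2588}{27 \cdot \frac{1}{5011}} + \frac{0}{2497} = - \frac{2588}{27 \cdot \frac{1}{5011}} + 0 \cdot \frac{1}{2497} = - \frac{2588}{\frac{27}{5011}} + 0 = \left(-2588\right) \frac{5011}{27} + 0 = - \frac{12968468}{27} + 0 = - \frac{12968468}{27}$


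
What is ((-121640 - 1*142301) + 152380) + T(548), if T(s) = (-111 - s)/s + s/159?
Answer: -9720337529/87132 ≈ -1.1156e+5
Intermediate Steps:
T(s) = s/159 + (-111 - s)/s (T(s) = (-111 - s)/s + s*(1/159) = (-111 - s)/s + s/159 = s/159 + (-111 - s)/s)
((-121640 - 1*142301) + 152380) + T(548) = ((-121640 - 1*142301) + 152380) + (-1 - 111/548 + (1/159)*548) = ((-121640 - 142301) + 152380) + (-1 - 111*1/548 + 548/159) = (-263941 + 152380) + (-1 - 111/548 + 548/159) = -111561 + 195523/87132 = -9720337529/87132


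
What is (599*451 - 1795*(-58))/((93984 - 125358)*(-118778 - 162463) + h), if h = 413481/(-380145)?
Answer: 47424229185/1118089460166983 ≈ 4.2415e-5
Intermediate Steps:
h = -137827/126715 (h = 413481*(-1/380145) = -137827/126715 ≈ -1.0877)
(599*451 - 1795*(-58))/((93984 - 125358)*(-118778 - 162463) + h) = (599*451 - 1795*(-58))/((93984 - 125358)*(-118778 - 162463) - 137827/126715) = (270149 + 104110)/(-31374*(-281241) - 137827/126715) = 374259/(8823655134 - 137827/126715) = 374259/(1118089460166983/126715) = 374259*(126715/1118089460166983) = 47424229185/1118089460166983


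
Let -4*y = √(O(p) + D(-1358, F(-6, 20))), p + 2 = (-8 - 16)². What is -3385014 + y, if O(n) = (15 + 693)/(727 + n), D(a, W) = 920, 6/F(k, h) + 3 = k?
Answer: -3385014 - √389528507/2602 ≈ -3.3850e+6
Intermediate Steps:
F(k, h) = 6/(-3 + k)
p = 574 (p = -2 + (-8 - 16)² = -2 + (-24)² = -2 + 576 = 574)
O(n) = 708/(727 + n)
y = -√389528507/2602 (y = -√(708/(727 + 574) + 920)/4 = -√(708/1301 + 920)/4 = -√389528507/2602 ≈ -7.5851)
-3385014 + y = -3385014 - √389528507/2602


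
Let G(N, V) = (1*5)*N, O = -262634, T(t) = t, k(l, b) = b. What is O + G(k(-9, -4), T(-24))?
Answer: -262654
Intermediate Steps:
G(N, V) = 5*N
O + G(k(-9, -4), T(-24)) = -262634 + 5*(-4) = -262634 - 20 = -262654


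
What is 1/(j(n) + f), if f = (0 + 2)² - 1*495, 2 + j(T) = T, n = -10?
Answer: -1/503 ≈ -0.0019881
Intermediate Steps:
j(T) = -2 + T
f = -491 (f = 2² - 495 = 4 - 495 = -491)
1/(j(n) + f) = 1/((-2 - 10) - 491) = 1/(-12 - 491) = 1/(-503) = -1/503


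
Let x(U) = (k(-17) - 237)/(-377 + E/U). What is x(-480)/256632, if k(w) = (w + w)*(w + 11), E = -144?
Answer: 55/161122124 ≈ 3.4136e-7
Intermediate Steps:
k(w) = 2*w*(11 + w) (k(w) = (2*w)*(11 + w) = 2*w*(11 + w))
x(U) = -33/(-377 - 144/U) (x(U) = (2*(-17)*(11 - 17) - 237)/(-377 - 144/U) = (2*(-17)*(-6) - 237)/(-377 - 144/U) = (204 - 237)/(-377 - 144/U) = -33/(-377 - 144/U))
x(-480)/256632 = (33*(-480)/(144 + 377*(-480)))/256632 = (33*(-480)/(144 - 180960))*(1/256632) = (33*(-480)/(-180816))*(1/256632) = (33*(-480)*(-1/180816))*(1/256632) = (330/3767)*(1/256632) = 55/161122124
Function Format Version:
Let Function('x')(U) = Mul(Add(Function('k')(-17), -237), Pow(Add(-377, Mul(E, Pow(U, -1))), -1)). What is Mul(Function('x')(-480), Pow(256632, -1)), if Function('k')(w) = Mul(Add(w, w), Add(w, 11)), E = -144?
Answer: Rational(55, 161122124) ≈ 3.4136e-7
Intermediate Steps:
Function('k')(w) = Mul(2, w, Add(11, w)) (Function('k')(w) = Mul(Mul(2, w), Add(11, w)) = Mul(2, w, Add(11, w)))
Function('x')(U) = Mul(-33, Pow(Add(-377, Mul(-144, Pow(U, -1))), -1)) (Function('x')(U) = Mul(Add(Mul(2, -17, Add(11, -17)), -237), Pow(Add(-377, Mul(-144, Pow(U, -1))), -1)) = Mul(Add(Mul(2, -17, -6), -237), Pow(Add(-377, Mul(-144, Pow(U, -1))), -1)) = Mul(Add(204, -237), Pow(Add(-377, Mul(-144, Pow(U, -1))), -1)) = Mul(-33, Pow(Add(-377, Mul(-144, Pow(U, -1))), -1)))
Mul(Function('x')(-480), Pow(256632, -1)) = Mul(Mul(33, -480, Pow(Add(144, Mul(377, -480)), -1)), Pow(256632, -1)) = Mul(Mul(33, -480, Pow(Add(144, -180960), -1)), Rational(1, 256632)) = Mul(Mul(33, -480, Pow(-180816, -1)), Rational(1, 256632)) = Mul(Mul(33, -480, Rational(-1, 180816)), Rational(1, 256632)) = Mul(Rational(330, 3767), Rational(1, 256632)) = Rational(55, 161122124)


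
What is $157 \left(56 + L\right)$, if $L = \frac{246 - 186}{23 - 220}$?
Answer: $\frac{1722604}{197} \approx 8744.2$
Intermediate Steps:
$L = - \frac{60}{197}$ ($L = \frac{60}{-197} = 60 \left(- \frac{1}{197}\right) = - \frac{60}{197} \approx -0.30457$)
$157 \left(56 + L\right) = 157 \left(56 - \frac{60}{197}\right) = 157 \cdot \frac{10972}{197} = \frac{1722604}{197}$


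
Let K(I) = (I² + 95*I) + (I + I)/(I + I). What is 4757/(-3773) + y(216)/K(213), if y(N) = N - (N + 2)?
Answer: -312090531/247527665 ≈ -1.2608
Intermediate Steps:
y(N) = -2 (y(N) = N - (2 + N) = N + (-2 - N) = -2)
K(I) = 1 + I² + 95*I (K(I) = (I² + 95*I) + (2*I)/((2*I)) = (I² + 95*I) + (2*I)*(1/(2*I)) = (I² + 95*I) + 1 = 1 + I² + 95*I)
4757/(-3773) + y(216)/K(213) = 4757/(-3773) - 2/(1 + 213² + 95*213) = 4757*(-1/3773) - 2/(1 + 45369 + 20235) = -4757/3773 - 2/65605 = -312090531/247527665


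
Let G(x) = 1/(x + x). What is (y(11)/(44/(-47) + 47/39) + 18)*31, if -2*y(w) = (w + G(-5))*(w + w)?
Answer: -65379837/4930 ≈ -13262.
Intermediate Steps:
G(x) = 1/(2*x)
y(w) = -w*(-⅒ + w) (y(w) = -(w + (½)/(-5))*(w + w)/2 = -(w + (½)*(-⅕))*2*w/2 = -(w - ⅒)*2*w/2 = -(-⅒ + w)*2*w/2 = -w*(-⅒ + w))
(y(11)/(44/(-47) + 47/39) + 18)*31 = ((11*(⅒ - 1*11))/(44/(-47) + 47/39) + 18)*31 = ((11*(⅒ - 11))/(44*(-1/47) + 47*(1/39)) + 18)*31 = ((11*(-109/10))/(-44/47 + 47/39) + 18)*31 = (-1199/(10*493/1833) + 18)*31 = (-1199/10*1833/493 + 18)*31 = (-2197767/4930 + 18)*31 = -2109027/4930*31 = -65379837/4930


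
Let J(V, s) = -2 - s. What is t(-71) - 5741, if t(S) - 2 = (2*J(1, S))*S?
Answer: -15537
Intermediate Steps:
t(S) = 2 + S*(-4 - 2*S) (t(S) = 2 + (2*(-2 - S))*S = 2 + (-4 - 2*S)*S = 2 + S*(-4 - 2*S))
t(-71) - 5741 = (2 - 2*(-71)*(2 - 71)) - 5741 = (2 - 2*(-71)*(-69)) - 5741 = (2 - 9798) - 5741 = -9796 - 5741 = -15537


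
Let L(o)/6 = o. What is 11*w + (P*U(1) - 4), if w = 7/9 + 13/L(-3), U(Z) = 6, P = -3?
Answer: -385/18 ≈ -21.389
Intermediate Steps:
L(o) = 6*o
w = 1/18 (w = 7/9 + 13/((6*(-3))) = 7*(⅑) + 13/(-18) = 7/9 + 13*(-1/18) = 7/9 - 13/18 = 1/18 ≈ 0.055556)
11*w + (P*U(1) - 4) = 11*(1/18) + (-3*6 - 4) = 11/18 + (-18 - 4) = 11/18 - 22 = -385/18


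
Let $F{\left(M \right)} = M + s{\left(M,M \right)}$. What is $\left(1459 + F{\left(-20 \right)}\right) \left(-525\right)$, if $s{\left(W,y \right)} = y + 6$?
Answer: $-748125$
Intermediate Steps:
$s{\left(W,y \right)} = 6 + y$
$F{\left(M \right)} = 6 + 2 M$ ($F{\left(M \right)} = M + \left(6 + M\right) = 6 + 2 M$)
$\left(1459 + F{\left(-20 \right)}\right) \left(-525\right) = \left(1459 + \left(6 + 2 \left(-20\right)\right)\right) \left(-525\right) = \left(1459 + \left(6 - 40\right)\right) \left(-525\right) = \left(1459 - 34\right) \left(-525\right) = 1425 \left(-525\right) = -748125$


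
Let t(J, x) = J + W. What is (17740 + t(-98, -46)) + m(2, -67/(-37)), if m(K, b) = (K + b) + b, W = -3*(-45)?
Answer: 657957/37 ≈ 17783.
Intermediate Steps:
W = 135
t(J, x) = 135 + J (t(J, x) = J + 135 = 135 + J)
m(K, b) = K + 2*b
(17740 + t(-98, -46)) + m(2, -67/(-37)) = (17740 + (135 - 98)) + (2 + 2*(-67/(-37))) = (17740 + 37) + (2 + 2*(-67*(-1/37))) = 17777 + (2 + 2*(67/37)) = 17777 + (2 + 134/37) = 17777 + 208/37 = 657957/37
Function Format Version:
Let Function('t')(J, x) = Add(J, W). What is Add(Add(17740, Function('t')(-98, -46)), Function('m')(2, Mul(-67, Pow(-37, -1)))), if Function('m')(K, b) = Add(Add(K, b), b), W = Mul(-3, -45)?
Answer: Rational(657957, 37) ≈ 17783.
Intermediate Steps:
W = 135
Function('t')(J, x) = Add(135, J) (Function('t')(J, x) = Add(J, 135) = Add(135, J))
Function('m')(K, b) = Add(K, Mul(2, b))
Add(Add(17740, Function('t')(-98, -46)), Function('m')(2, Mul(-67, Pow(-37, -1)))) = Add(Add(17740, Add(135, -98)), Add(2, Mul(2, Mul(-67, Pow(-37, -1))))) = Add(Add(17740, 37), Add(2, Mul(2, Mul(-67, Rational(-1, 37))))) = Add(17777, Add(2, Mul(2, Rational(67, 37)))) = Add(17777, Add(2, Rational(134, 37))) = Add(17777, Rational(208, 37)) = Rational(657957, 37)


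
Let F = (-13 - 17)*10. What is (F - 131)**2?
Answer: 185761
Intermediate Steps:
F = -300 (F = -30*10 = -300)
(F - 131)**2 = (-300 - 131)**2 = (-431)**2 = 185761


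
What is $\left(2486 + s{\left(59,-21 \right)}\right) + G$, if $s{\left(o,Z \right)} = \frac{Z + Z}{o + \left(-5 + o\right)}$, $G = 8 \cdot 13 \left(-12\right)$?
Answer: $\frac{139852}{113} \approx 1237.6$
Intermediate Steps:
$G = -1248$ ($G = 104 \left(-12\right) = -1248$)
$s{\left(o,Z \right)} = \frac{2 Z}{-5 + 2 o}$
$\left(2486 + s{\left(59,-21 \right)}\right) + G = \left(2486 + 2 \left(-21\right) \frac{1}{-5 + 2 \cdot 59}\right) - 1248 = \left(2486 + 2 \left(-21\right) \frac{1}{-5 + 118}\right) - 1248 = \left(2486 + 2 \left(-21\right) \frac{1}{113}\right) - 1248 = \left(2486 - \frac{42}{113}\right) - 1248 = \frac{280876}{113} - 1248 = \frac{139852}{113}$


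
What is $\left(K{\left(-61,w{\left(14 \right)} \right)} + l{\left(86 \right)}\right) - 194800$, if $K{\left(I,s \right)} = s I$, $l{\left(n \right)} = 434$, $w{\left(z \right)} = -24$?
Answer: $-192902$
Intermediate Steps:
$K{\left(I,s \right)} = I s$
$\left(K{\left(-61,w{\left(14 \right)} \right)} + l{\left(86 \right)}\right) - 194800 = \left(\left(-61\right) \left(-24\right) + 434\right) - 194800 = \left(1464 + 434\right) - 194800 = 1898 - 194800 = -192902$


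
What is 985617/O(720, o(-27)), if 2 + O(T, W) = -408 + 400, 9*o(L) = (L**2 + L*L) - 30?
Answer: -985617/10 ≈ -98562.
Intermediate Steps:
o(L) = -10/3 + 2*L**2/9 (o(L) = ((L**2 + L*L) - 30)/9 = ((L**2 + L**2) - 30)/9 = (2*L**2 - 30)/9 = (-30 + 2*L**2)/9 = -10/3 + 2*L**2/9)
O(T, W) = -10 (O(T, W) = -2 + (-408 + 400) = -2 - 8 = -10)
985617/O(720, o(-27)) = 985617/(-10) = 985617*(-1/10) = -985617/10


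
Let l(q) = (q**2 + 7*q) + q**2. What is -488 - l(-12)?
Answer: -692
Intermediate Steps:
l(q) = 2*q**2 + 7*q
-488 - l(-12) = -488 - (-12)*(7 + 2*(-12)) = -488 - (-12)*(7 - 24) = -488 - (-12)*(-17) = -488 - 1*204 = -488 - 204 = -692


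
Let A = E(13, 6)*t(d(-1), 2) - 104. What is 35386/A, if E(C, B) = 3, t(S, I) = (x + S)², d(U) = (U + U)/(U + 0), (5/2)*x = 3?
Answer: -442325/916 ≈ -482.89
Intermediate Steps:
x = 6/5 (x = (⅖)*3 = 6/5 ≈ 1.2000)
d(U) = 2 (d(U) = (2*U)/U = 2)
t(S, I) = (6/5 + S)²
A = -1832/25 (A = 3*((6 + 5*2)²/25) - 104 = 3*((6 + 10)²/25) - 104 = 3*((1/25)*16²) - 104 = 3*((1/25)*256) - 104 = 3*(256/25) - 104 = 768/25 - 104 = -1832/25 ≈ -73.280)
35386/A = 35386/(-1832/25) = 35386*(-25/1832) = -442325/916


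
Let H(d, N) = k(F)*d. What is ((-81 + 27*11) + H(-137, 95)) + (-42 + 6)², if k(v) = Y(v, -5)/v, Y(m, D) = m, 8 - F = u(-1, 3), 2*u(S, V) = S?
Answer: 1375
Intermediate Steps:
u(S, V) = S/2
F = 17/2 (F = 8 - (-1)/2 = 8 - 1*(-½) = 8 + ½ = 17/2 ≈ 8.5000)
k(v) = 1 (k(v) = v/v = 1)
H(d, N) = d (H(d, N) = 1*d = d)
((-81 + 27*11) + H(-137, 95)) + (-42 + 6)² = ((-81 + 27*11) - 137) + (-42 + 6)² = ((-81 + 297) - 137) + (-36)² = (216 - 137) + 1296 = 79 + 1296 = 1375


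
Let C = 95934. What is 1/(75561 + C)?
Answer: 1/171495 ≈ 5.8311e-6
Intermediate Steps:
1/(75561 + C) = 1/(75561 + 95934) = 1/171495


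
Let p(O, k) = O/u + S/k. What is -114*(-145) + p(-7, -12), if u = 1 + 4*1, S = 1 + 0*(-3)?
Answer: 991711/60 ≈ 16529.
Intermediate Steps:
S = 1 (S = 1 + 0 = 1)
u = 5 (u = 1 + 4 = 5)
p(O, k) = 1/k + O/5 (p(O, k) = O/5 + 1/k = 1/k + O/5)
-114*(-145) + p(-7, -12) = -114*(-145) + (1/(-12) + (1/5)*(-7)) = 16530 + (-1/12 - 7/5) = 16530 - 89/60 = 991711/60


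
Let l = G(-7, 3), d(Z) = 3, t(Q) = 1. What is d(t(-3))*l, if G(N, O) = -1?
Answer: -3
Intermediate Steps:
l = -1
d(t(-3))*l = 3*(-1) = -3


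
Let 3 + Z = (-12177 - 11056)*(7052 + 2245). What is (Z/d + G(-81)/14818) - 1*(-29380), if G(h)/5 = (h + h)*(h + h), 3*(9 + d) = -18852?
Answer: 3091127866/48517 ≈ 63712.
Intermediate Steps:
d = -6293 (d = -9 + (1/3)*(-18852) = -9 - 6284 = -6293)
Z = -215997204 (Z = -3 + (-12177 - 11056)*(7052 + 2245) = -3 - 23233*9297 = -3 - 215997201 = -215997204)
G(h) = 20*h**2 (G(h) = 5*((h + h)*(h + h)) = 5*((2*h)*(2*h)) = 5*(4*h**2) = 20*h**2)
(Z/d + G(-81)/14818) - 1*(-29380) = (-215997204/(-6293) + (20*(-81)**2)/14818) - 1*(-29380) = (-215997204*(-1/6293) + (20*6561)*(1/14818)) + 29380 = (215997204/6293 + 131220*(1/14818)) + 29380 = (215997204/6293 + 65610/7409) + 29380 = 1665698406/48517 + 29380 = 3091127866/48517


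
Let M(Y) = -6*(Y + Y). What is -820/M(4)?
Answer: 205/12 ≈ 17.083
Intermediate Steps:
M(Y) = -12*Y
-820/M(4) = -820/((-12*4)) = -820/(-48) = -820*(-1/48) = 205/12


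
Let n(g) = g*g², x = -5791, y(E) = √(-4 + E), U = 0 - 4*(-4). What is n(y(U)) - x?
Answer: 5791 + 24*√3 ≈ 5832.6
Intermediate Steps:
U = 16 (U = 0 + 16 = 16)
n(g) = g³
n(y(U)) - x = (√(-4 + 16))³ - 1*(-5791) = (√12)³ + 5791 = (2*√3)³ + 5791 = 24*√3 + 5791 = 5791 + 24*√3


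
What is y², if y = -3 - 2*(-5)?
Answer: 49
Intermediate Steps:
y = 7 (y = -3 + 10 = 7)
y² = 7² = 49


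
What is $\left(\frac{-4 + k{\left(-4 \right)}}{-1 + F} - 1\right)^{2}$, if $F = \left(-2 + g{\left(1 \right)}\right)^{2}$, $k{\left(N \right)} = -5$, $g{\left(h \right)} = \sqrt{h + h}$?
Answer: $\frac{4036}{49} + \frac{2736 \sqrt{2}}{49} \approx 161.33$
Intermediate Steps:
$g{\left(h \right)} = \sqrt{2} \sqrt{h}$ ($g{\left(h \right)} = \sqrt{2 h} = \sqrt{2} \sqrt{h}$)
$F = \left(-2 + \sqrt{2}\right)^{2}$ ($F = \left(-2 + \sqrt{2} \sqrt{1}\right)^{2} = \left(-2 + \sqrt{2} \cdot 1\right)^{2} = \left(-2 + \sqrt{2}\right)^{2} \approx 0.34315$)
$\left(\frac{-4 + k{\left(-4 \right)}}{-1 + F} - 1\right)^{2} = \left(\frac{-4 - 5}{-1 + \left(2 - \sqrt{2}\right)^{2}} - 1\right)^{2} = \left(- \frac{9}{-1 + \left(2 - \sqrt{2}\right)^{2}} - 1\right)^{2} = \left(-1 - \frac{9}{-1 + \left(2 - \sqrt{2}\right)^{2}}\right)^{2}$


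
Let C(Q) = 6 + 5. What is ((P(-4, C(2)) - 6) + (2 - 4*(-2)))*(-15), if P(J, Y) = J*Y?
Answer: 600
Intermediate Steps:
C(Q) = 11
((P(-4, C(2)) - 6) + (2 - 4*(-2)))*(-15) = ((-4*11 - 6) + (2 - 4*(-2)))*(-15) = ((-44 - 6) + (2 + 8))*(-15) = (-50 + 10)*(-15) = -40*(-15) = 600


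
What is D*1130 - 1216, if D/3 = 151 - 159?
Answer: -28336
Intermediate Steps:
D = -24 (D = 3*(151 - 159) = 3*(-8) = -24)
D*1130 - 1216 = -24*1130 - 1216 = -27120 - 1216 = -28336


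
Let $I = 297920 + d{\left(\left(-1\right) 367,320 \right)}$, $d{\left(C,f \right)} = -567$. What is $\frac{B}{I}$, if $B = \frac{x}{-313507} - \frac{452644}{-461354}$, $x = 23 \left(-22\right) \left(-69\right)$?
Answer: $\frac{62899674476}{21504228264529367} \approx 2.925 \cdot 10^{-6}$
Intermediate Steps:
$x = 34914$ ($x = \left(-506\right) \left(-69\right) = 34914$)
$I = 297353$ ($I = 297920 - 567 = 297353$)
$B = \frac{62899674476}{72318854239}$ ($B = \frac{34914}{-313507} - \frac{452644}{-461354} = 34914 \left(- \frac{1}{313507}\right) - - \frac{226322}{230677} = - \frac{34914}{313507} + \frac{226322}{230677} = \frac{62899674476}{72318854239} \approx 0.86975$)
$\frac{B}{I} = \frac{62899674476}{72318854239 \cdot 297353} = \frac{62899674476}{72318854239} \cdot \frac{1}{297353} = \frac{62899674476}{21504228264529367}$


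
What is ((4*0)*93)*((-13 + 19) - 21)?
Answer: 0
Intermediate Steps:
((4*0)*93)*((-13 + 19) - 21) = (0*93)*(6 - 21) = 0*(-15) = 0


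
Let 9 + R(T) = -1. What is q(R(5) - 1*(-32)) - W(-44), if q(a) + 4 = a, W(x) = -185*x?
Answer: -8122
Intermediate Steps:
R(T) = -10 (R(T) = -9 - 1 = -10)
q(a) = -4 + a
q(R(5) - 1*(-32)) - W(-44) = (-4 + (-10 - 1*(-32))) - (-185)*(-44) = (-4 + (-10 + 32)) - 1*8140 = (-4 + 22) - 8140 = 18 - 8140 = -8122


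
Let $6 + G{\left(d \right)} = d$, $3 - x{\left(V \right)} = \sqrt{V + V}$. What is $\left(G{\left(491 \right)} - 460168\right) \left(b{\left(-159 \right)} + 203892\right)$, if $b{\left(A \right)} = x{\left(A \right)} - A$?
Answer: $-93800154882 + 459683 i \sqrt{318} \approx -9.38 \cdot 10^{10} + 8.1973 \cdot 10^{6} i$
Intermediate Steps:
$x{\left(V \right)} = 3 - \sqrt{2} \sqrt{V}$ ($x{\left(V \right)} = 3 - \sqrt{V + V} = 3 - \sqrt{2 V} = 3 - \sqrt{2} \sqrt{V}$)
$G{\left(d \right)} = -6 + d$
$b{\left(A \right)} = 3 - A - \sqrt{2} \sqrt{A}$ ($b{\left(A \right)} = \left(3 - \sqrt{2} \sqrt{A}\right) - A = 3 - A - \sqrt{2} \sqrt{A}$)
$\left(G{\left(491 \right)} - 460168\right) \left(b{\left(-159 \right)} + 203892\right) = \left(\left(-6 + 491\right) - 460168\right) \left(\left(3 - -159 - \sqrt{2} \sqrt{-159}\right) + 203892\right) = \left(485 - 460168\right) \left(\left(3 + 159 - \sqrt{2} i \sqrt{159}\right) + 203892\right) = - 459683 \left(\left(3 + 159 - i \sqrt{318}\right) + 203892\right) = - 459683 \left(\left(162 - i \sqrt{318}\right) + 203892\right) = - 459683 \left(204054 - i \sqrt{318}\right) = -93800154882 + 459683 i \sqrt{318}$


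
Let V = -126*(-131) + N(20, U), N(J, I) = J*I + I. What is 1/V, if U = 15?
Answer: 1/16821 ≈ 5.9450e-5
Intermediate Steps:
N(J, I) = I + I*J (N(J, I) = I*J + I = I + I*J)
V = 16821 (V = -126*(-131) + 15*(1 + 20) = 16506 + 15*21 = 16506 + 315 = 16821)
1/V = 1/16821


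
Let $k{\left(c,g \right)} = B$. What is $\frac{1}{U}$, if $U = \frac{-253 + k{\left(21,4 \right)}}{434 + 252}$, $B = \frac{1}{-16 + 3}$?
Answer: $- \frac{637}{235} \approx -2.7106$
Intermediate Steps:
$B = - \frac{1}{13}$ ($B = \frac{1}{-13} = - \frac{1}{13} \approx -0.076923$)
$k{\left(c,g \right)} = - \frac{1}{13}$
$U = - \frac{235}{637}$ ($U = \frac{-253 - \frac{1}{13}}{434 + 252} = \frac{1}{686} \left(- \frac{3290}{13}\right) = - \frac{235}{637} \approx -0.36892$)
$\frac{1}{U} = \frac{1}{- \frac{235}{637}} = - \frac{637}{235}$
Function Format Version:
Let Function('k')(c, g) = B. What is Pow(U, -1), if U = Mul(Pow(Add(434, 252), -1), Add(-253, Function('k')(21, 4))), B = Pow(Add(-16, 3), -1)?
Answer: Rational(-637, 235) ≈ -2.7106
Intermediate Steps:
B = Rational(-1, 13) (B = Pow(-13, -1) = Rational(-1, 13) ≈ -0.076923)
Function('k')(c, g) = Rational(-1, 13)
U = Rational(-235, 637) (U = Mul(Pow(Add(434, 252), -1), Add(-253, Rational(-1, 13))) = Mul(Pow(686, -1), Rational(-3290, 13)) = Mul(Rational(1, 686), Rational(-3290, 13)) = Rational(-235, 637) ≈ -0.36892)
Pow(U, -1) = Pow(Rational(-235, 637), -1) = Rational(-637, 235)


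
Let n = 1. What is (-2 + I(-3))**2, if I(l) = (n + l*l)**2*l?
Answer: 91204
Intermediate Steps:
I(l) = l*(1 + l**2)**2 (I(l) = (1 + l*l)**2*l = (1 + l**2)**2*l = l*(1 + l**2)**2)
(-2 + I(-3))**2 = (-2 - 3*(1 + (-3)**2)**2)**2 = (-2 - 3*(1 + 9)**2)**2 = (-2 - 3*10**2)**2 = (-2 - 3*100)**2 = (-2 - 300)**2 = (-302)**2 = 91204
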